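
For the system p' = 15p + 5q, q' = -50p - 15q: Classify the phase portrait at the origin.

A = [[15,5],[-50,-15]]; det(A-λI) = λ^2 + 25.
λ = 0 ± 5i: zero real part.

center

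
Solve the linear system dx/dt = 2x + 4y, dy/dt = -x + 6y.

x(t) = 2K_1e^(4t) + 2K_2te^(4t) - 3K_2e^(4t), y(t) = K_1e^(4t) + K_2te^(4t) - K_2e^(4t)

Coefficient matrix A = [[2, 4], [-1, 6]].
Characteristic polynomial det(A - λI) = λ^2 - 8λ + 16 = 0.
Single eigenvalue λ = 4 with algebraic multiplicity 2.
Eigenvector v = (2,1); generalized eigenvector w with (A-λI)w=v is (-3,-1).
General solution: e^(4t)[K_1·v + K_2·(t·v + w)].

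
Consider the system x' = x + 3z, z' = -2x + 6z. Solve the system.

x(t) = C_1e^(4t) - 3C_2e^(3t), z(t) = C_1e^(4t) - 2C_2e^(3t)

Coefficient matrix A = [[1, 3], [-2, 6]].
Characteristic polynomial det(A - λI) = λ^2 - 7λ + 12 = 0.
Eigenvalues λ = 4, 3.
For λ=4: (A-λI) row 1 is [-3, 3], so an eigenvector is (1, 1).
For λ=3: (A-λI) row 1 is [-2, 3], so an eigenvector is (-3, -2).
General solution: C_1e^(4t)(1,1) + C_2e^(3t)(-3,-2).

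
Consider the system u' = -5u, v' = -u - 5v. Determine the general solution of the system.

Coefficient matrix A = [[-5, 0], [-1, -5]].
Characteristic polynomial det(A - λI) = λ^2 + 10λ + 25 = 0.
Single eigenvalue λ = -5 with algebraic multiplicity 2.
Eigenvector v = (0,1); generalized eigenvector w with (A-λI)w=v is (-1,-2).
General solution: e^(-5t)[K_1·v + K_2·(t·v + w)].

u(t) = -K_2e^(-5t), v(t) = K_1e^(-5t) + K_2te^(-5t) - 2K_2e^(-5t)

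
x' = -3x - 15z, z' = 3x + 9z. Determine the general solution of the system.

Coefficient matrix A = [[-3, -15], [3, 9]].
Characteristic polynomial det(A - λI) = λ^2 - 6λ + 18 = 0.
Eigenvalues λ = 3 ± 3i (complex conjugate pair).
For λ=3+3i: an eigenvector is (-2,1) - i(-1,0) = (-2 + i, 1).
A real fundamental pair from Re and Im of e^((3+3i)t)v: X_1 = e^(3t)(cos(3t)·(-2,1) + sin(3t)·(-1,0)), X_2 = e^(3t)(sin(3t)·(-2,1) - cos(3t)·(-1,0)).
General solution: c_1X_1 + c_2X_2.

x(t) = -c_1e^(3t)sin(3t) - 2c_1e^(3t)cos(3t) - 2c_2e^(3t)sin(3t) + c_2e^(3t)cos(3t), z(t) = c_1e^(3t)cos(3t) + c_2e^(3t)sin(3t)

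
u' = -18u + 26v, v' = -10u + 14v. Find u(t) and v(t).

u(t) = -3C_1e^(-2t)sin(2t) + 2C_1e^(-2t)cos(2t) + 2C_2e^(-2t)sin(2t) + 3C_2e^(-2t)cos(2t), v(t) = -2C_1e^(-2t)sin(2t) + C_1e^(-2t)cos(2t) + C_2e^(-2t)sin(2t) + 2C_2e^(-2t)cos(2t)

Coefficient matrix A = [[-18, 26], [-10, 14]].
Characteristic polynomial det(A - λI) = λ^2 + 4λ + 8 = 0.
Eigenvalues λ = -2 ± 2i (complex conjugate pair).
For λ=-2+2i: an eigenvector is (2,1) - i(-3,-2) = (2 + 3i, 1 + 2i).
A real fundamental pair from Re and Im of e^((-2+2i)t)v: X_1 = e^(-2t)(cos(2t)·(2,1) + sin(2t)·(-3,-2)), X_2 = e^(-2t)(sin(2t)·(2,1) - cos(2t)·(-3,-2)).
General solution: C_1X_1 + C_2X_2.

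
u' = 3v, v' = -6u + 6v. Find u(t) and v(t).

u(t) = -K_1e^(3t)cos(3t) - K_2e^(3t)sin(3t), v(t) = K_1e^(3t)sin(3t) - K_1e^(3t)cos(3t) - K_2e^(3t)sin(3t) - K_2e^(3t)cos(3t)

Coefficient matrix A = [[0, 3], [-6, 6]].
Characteristic polynomial det(A - λI) = λ^2 - 6λ + 18 = 0.
Eigenvalues λ = 3 ± 3i (complex conjugate pair).
For λ=3+3i: an eigenvector is (-1,-1) - i(0,1) = (-1, -1 - i).
A real fundamental pair from Re and Im of e^((3+3i)t)v: X_1 = e^(3t)(cos(3t)·(-1,-1) + sin(3t)·(0,1)), X_2 = e^(3t)(sin(3t)·(-1,-1) - cos(3t)·(0,1)).
General solution: K_1X_1 + K_2X_2.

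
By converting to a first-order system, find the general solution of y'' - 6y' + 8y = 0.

Let x_1 = y, x_2 = y'. Then x_1' = x_2 and x_2' = -8x_1 + 6x_2.
A = [[0,1],[-8,6]]; det(A-λI) = λ^2 - 6λ + 8.
Eigenvalues λ = 2, 4 with eigenvectors (1,2), (1,4).

y(t) = c_1e^(2t) + c_2e^(4t)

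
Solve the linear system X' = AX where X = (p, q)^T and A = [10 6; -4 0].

p(t) = 3K_1e^(6t) - K_2e^(4t), q(t) = -2K_1e^(6t) + K_2e^(4t)

Coefficient matrix A = [[10, 6], [-4, 0]].
Characteristic polynomial det(A - λI) = λ^2 - 10λ + 24 = 0.
Eigenvalues λ = 6, 4.
For λ=6: (A-λI) row 1 is [4, 6], so an eigenvector is (3, -2).
For λ=4: (A-λI) row 1 is [6, 6], so an eigenvector is (-1, 1).
General solution: K_1e^(6t)(3,-2) + K_2e^(4t)(-1,1).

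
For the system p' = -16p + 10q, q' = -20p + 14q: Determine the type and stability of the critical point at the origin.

A = [[-16,10],[-20,14]]; det(A-λI) = λ^2 + 2λ - 24.
λ = -6, 4: opposite signs.

saddle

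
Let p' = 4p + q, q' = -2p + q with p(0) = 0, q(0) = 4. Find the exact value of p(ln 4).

192

A = [[4,1],[-2,1]]; eigenvalues λ = 3, 2.
Eigenvectors: (1,-1) for λ=3, (1,-2) for λ=2.
From the initial condition, c_1 = 4, c_2 = -4.
p(ln 4) = (4)(4^3)(1) + (-4)(4^2)(1) = 192.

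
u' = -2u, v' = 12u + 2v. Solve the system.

u(t) = -C_1e^(-2t), v(t) = 3C_1e^(-2t) - C_2e^(2t)

Coefficient matrix A = [[-2, 0], [12, 2]].
Characteristic polynomial det(A - λI) = λ^2 - 4 = 0.
Eigenvalues λ = -2, 2.
For λ=-2: (A-λI) row 2 is [12, 4], so an eigenvector is (-1, 3).
For λ=2: (A-λI) row 1 is [-4, 0], so an eigenvector is (0, -1).
General solution: C_1e^(-2t)(-1,3) + C_2e^(2t)(0,-1).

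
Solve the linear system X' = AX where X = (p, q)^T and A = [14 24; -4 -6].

Coefficient matrix A = [[14, 24], [-4, -6]].
Characteristic polynomial det(A - λI) = λ^2 - 8λ + 12 = 0.
Eigenvalues λ = 6, 2.
For λ=6: (A-λI) row 1 is [8, 24], so an eigenvector is (3, -1).
For λ=2: (A-λI) row 1 is [12, 24], so an eigenvector is (-2, 1).
General solution: c_1e^(6t)(3,-1) + c_2e^(2t)(-2,1).

p(t) = 3c_1e^(6t) - 2c_2e^(2t), q(t) = -c_1e^(6t) + c_2e^(2t)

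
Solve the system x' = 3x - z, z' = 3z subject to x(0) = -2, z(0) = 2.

Coefficient matrix A = [[3, -1], [0, 3]].
Characteristic polynomial det(A - λI) = λ^2 - 6λ + 9 = 0.
Single eigenvalue λ = 3 with algebraic multiplicity 2.
Eigenvector v = (1,0); generalized eigenvector w with (A-λI)w=v is (2,-1).
General solution: e^(3t)[K_1·v + K_2·(t·v + w)].
Applying x(0)=-2, z(0)=2 gives K_1=2, K_2=-2.

x(t) = -2te^(3t) - 2e^(3t), z(t) = 2e^(3t)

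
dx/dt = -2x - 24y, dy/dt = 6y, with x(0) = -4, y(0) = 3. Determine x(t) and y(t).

x(t) = -9e^(6t) + 5e^(-2t), y(t) = 3e^(6t)

Coefficient matrix A = [[-2, -24], [0, 6]].
Characteristic polynomial det(A - λI) = λ^2 - 4λ - 12 = 0.
Eigenvalues λ = 6, -2.
For λ=6: (A-λI) row 1 is [-8, -24], so an eigenvector is (-3, 1).
For λ=-2: (A-λI) row 1 is [0, -24], so an eigenvector is (1, 0).
General solution: c_1e^(6t)(-3,1) + c_2e^(-2t)(1,0).
Applying x(0)=-4, y(0)=3 gives c_1=3, c_2=5.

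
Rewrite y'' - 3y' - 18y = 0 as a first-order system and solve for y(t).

Let x_1 = y, x_2 = y'. Then x_1' = x_2 and x_2' = 18x_1 + 3x_2.
A = [[0,1],[18,3]]; det(A-λI) = λ^2 - 3λ - 18.
Eigenvalues λ = 6, -3 with eigenvectors (1,6), (1,-3).

y(t) = c_1e^(6t) + c_2e^(-3t)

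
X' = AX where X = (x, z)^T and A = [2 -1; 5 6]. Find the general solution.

x(t) = K_1e^(4t)cos(t) + K_2e^(4t)sin(t), z(t) = K_1e^(4t)sin(t) - 2K_1e^(4t)cos(t) - 2K_2e^(4t)sin(t) - K_2e^(4t)cos(t)

Coefficient matrix A = [[2, -1], [5, 6]].
Characteristic polynomial det(A - λI) = λ^2 - 8λ + 17 = 0.
Eigenvalues λ = 4 ± i (complex conjugate pair).
For λ=4+i: an eigenvector is (1,-2) - i(0,1) = (1, -2 - i).
A real fundamental pair from Re and Im of e^((4+i)t)v: X_1 = e^(4t)(cos(t)·(1,-2) + sin(t)·(0,1)), X_2 = e^(4t)(sin(t)·(1,-2) - cos(t)·(0,1)).
General solution: K_1X_1 + K_2X_2.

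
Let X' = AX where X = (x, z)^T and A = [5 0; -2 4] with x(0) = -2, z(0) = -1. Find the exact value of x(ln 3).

-486

A = [[5,0],[-2,4]]; eigenvalues λ = 5, 4.
Eigenvectors: (-1,2) for λ=5, (0,-1) for λ=4.
From the initial condition, c_1 = 2, c_2 = 5.
x(ln 3) = (2)(3^5)(-1) + (5)(3^4)(0) = -486.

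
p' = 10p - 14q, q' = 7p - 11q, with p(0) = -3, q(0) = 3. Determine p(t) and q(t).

Coefficient matrix A = [[10, -14], [7, -11]].
Characteristic polynomial det(A - λI) = λ^2 + λ - 12 = 0.
Eigenvalues λ = 3, -4.
For λ=3: (A-λI) row 1 is [7, -14], so an eigenvector is (-2, -1).
For λ=-4: (A-λI) row 1 is [14, -14], so an eigenvector is (-1, -1).
General solution: c_1e^(3t)(-2,-1) + c_2e^(-4t)(-1,-1).
Applying p(0)=-3, q(0)=3 gives c_1=6, c_2=-9.

p(t) = -12e^(3t) + 9e^(-4t), q(t) = -6e^(3t) + 9e^(-4t)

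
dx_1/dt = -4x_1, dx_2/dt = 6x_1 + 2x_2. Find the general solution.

Coefficient matrix A = [[-4, 0], [6, 2]].
Characteristic polynomial det(A - λI) = λ^2 + 2λ - 8 = 0.
Eigenvalues λ = 2, -4.
For λ=2: (A-λI) row 1 is [-6, 0], so an eigenvector is (0, -1).
For λ=-4: (A-λI) row 2 is [6, 6], so an eigenvector is (-1, 1).
General solution: C_1e^(2t)(0,-1) + C_2e^(-4t)(-1,1).

x_1(t) = -C_2e^(-4t), x_2(t) = -C_1e^(2t) + C_2e^(-4t)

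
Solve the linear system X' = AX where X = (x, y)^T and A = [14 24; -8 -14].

x(t) = 2C_1e^(2t) + 3C_2e^(-2t), y(t) = -C_1e^(2t) - 2C_2e^(-2t)

Coefficient matrix A = [[14, 24], [-8, -14]].
Characteristic polynomial det(A - λI) = λ^2 - 4 = 0.
Eigenvalues λ = 2, -2.
For λ=2: (A-λI) row 1 is [12, 24], so an eigenvector is (2, -1).
For λ=-2: (A-λI) row 1 is [16, 24], so an eigenvector is (3, -2).
General solution: C_1e^(2t)(2,-1) + C_2e^(-2t)(3,-2).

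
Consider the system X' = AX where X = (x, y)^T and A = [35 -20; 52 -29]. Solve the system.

Coefficient matrix A = [[35, -20], [52, -29]].
Characteristic polynomial det(A - λI) = λ^2 - 6λ + 25 = 0.
Eigenvalues λ = 3 ± 4i (complex conjugate pair).
For λ=3+4i: an eigenvector is (1,2) - i(-2,-3) = (1 + 2i, 2 + 3i).
A real fundamental pair from Re and Im of e^((3+4i)t)v: X_1 = e^(3t)(cos(4t)·(1,2) + sin(4t)·(-2,-3)), X_2 = e^(3t)(sin(4t)·(1,2) - cos(4t)·(-2,-3)).
General solution: K_1X_1 + K_2X_2.

x(t) = -2K_1e^(3t)sin(4t) + K_1e^(3t)cos(4t) + K_2e^(3t)sin(4t) + 2K_2e^(3t)cos(4t), y(t) = -3K_1e^(3t)sin(4t) + 2K_1e^(3t)cos(4t) + 2K_2e^(3t)sin(4t) + 3K_2e^(3t)cos(4t)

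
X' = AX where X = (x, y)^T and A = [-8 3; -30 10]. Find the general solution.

x(t) = -K_1e^(t)cos(3t) - K_2e^(t)sin(3t), y(t) = K_1e^(t)sin(3t) - 3K_1e^(t)cos(3t) - 3K_2e^(t)sin(3t) - K_2e^(t)cos(3t)

Coefficient matrix A = [[-8, 3], [-30, 10]].
Characteristic polynomial det(A - λI) = λ^2 - 2λ + 10 = 0.
Eigenvalues λ = 1 ± 3i (complex conjugate pair).
For λ=1+3i: an eigenvector is (-1,-3) - i(0,1) = (-1, -3 - i).
A real fundamental pair from Re and Im of e^((1+3i)t)v: X_1 = e^(t)(cos(3t)·(-1,-3) + sin(3t)·(0,1)), X_2 = e^(t)(sin(3t)·(-1,-3) - cos(3t)·(0,1)).
General solution: K_1X_1 + K_2X_2.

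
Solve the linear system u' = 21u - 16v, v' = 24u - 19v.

Coefficient matrix A = [[21, -16], [24, -19]].
Characteristic polynomial det(A - λI) = λ^2 - 2λ - 15 = 0.
Eigenvalues λ = -3, 5.
For λ=-3: (A-λI) row 1 is [24, -16], so an eigenvector is (2, 3).
For λ=5: (A-λI) row 1 is [16, -16], so an eigenvector is (1, 1).
General solution: C_1e^(-3t)(2,3) + C_2e^(5t)(1,1).

u(t) = 2C_1e^(-3t) + C_2e^(5t), v(t) = 3C_1e^(-3t) + C_2e^(5t)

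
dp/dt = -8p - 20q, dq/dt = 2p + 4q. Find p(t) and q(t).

Coefficient matrix A = [[-8, -20], [2, 4]].
Characteristic polynomial det(A - λI) = λ^2 + 4λ + 8 = 0.
Eigenvalues λ = -2 ± 2i (complex conjugate pair).
For λ=-2+2i: an eigenvector is (-1,0) - i(3,-1) = (-1 - 3i, 0 + i).
A real fundamental pair from Re and Im of e^((-2+2i)t)v: X_1 = e^(-2t)(cos(2t)·(-1,0) + sin(2t)·(3,-1)), X_2 = e^(-2t)(sin(2t)·(-1,0) - cos(2t)·(3,-1)).
General solution: C_1X_1 + C_2X_2.

p(t) = 3C_1e^(-2t)sin(2t) - C_1e^(-2t)cos(2t) - C_2e^(-2t)sin(2t) - 3C_2e^(-2t)cos(2t), q(t) = -C_1e^(-2t)sin(2t) + C_2e^(-2t)cos(2t)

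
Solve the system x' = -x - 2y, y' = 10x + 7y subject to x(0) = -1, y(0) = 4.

Coefficient matrix A = [[-1, -2], [10, 7]].
Characteristic polynomial det(A - λI) = λ^2 - 6λ + 13 = 0.
Eigenvalues λ = 3 ± 2i (complex conjugate pair).
For λ=3+2i: an eigenvector is (1,-2) - i(0,1) = (1, -2 - i).
A real fundamental pair from Re and Im of e^((3+2i)t)v: X_1 = e^(3t)(cos(2t)·(1,-2) + sin(2t)·(0,1)), X_2 = e^(3t)(sin(2t)·(1,-2) - cos(2t)·(0,1)).
General solution: c_1X_1 + c_2X_2.
Applying x(0)=-1, y(0)=4 gives c_1=-1, c_2=-2.

x(t) = -2e^(3t)sin(2t) - e^(3t)cos(2t), y(t) = 3e^(3t)sin(2t) + 4e^(3t)cos(2t)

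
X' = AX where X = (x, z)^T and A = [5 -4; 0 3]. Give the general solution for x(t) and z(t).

Coefficient matrix A = [[5, -4], [0, 3]].
Characteristic polynomial det(A - λI) = λ^2 - 8λ + 15 = 0.
Eigenvalues λ = 5, 3.
For λ=5: (A-λI) row 1 is [0, -4], so an eigenvector is (1, 0).
For λ=3: (A-λI) row 1 is [2, -4], so an eigenvector is (2, 1).
General solution: c_1e^(5t)(1,0) + c_2e^(3t)(2,1).

x(t) = c_1e^(5t) + 2c_2e^(3t), z(t) = c_2e^(3t)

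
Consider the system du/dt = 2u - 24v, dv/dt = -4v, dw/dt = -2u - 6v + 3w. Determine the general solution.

u(t) = c_1e^(2t) + 4c_2e^(-4t), v(t) = c_2e^(-4t), w(t) = 2c_1e^(2t) + 2c_2e^(-4t) + c_3e^(3t)

Coefficient matrix A = [[2, -24, 0], [0, -4, 0], [-2, -6, 3]].
det(A - λI) = 0 gives eigenvalues λ = 2, -4, 3.
For λ=2: eigenvector (1,0,2).
For λ=-4: eigenvector (4,1,2).
For λ=3: eigenvector (0,0,1).
General solution: c_1e^(2t)(1,0,2) + c_2e^(-4t)(4,1,2) + c_3e^(3t)(0,0,1).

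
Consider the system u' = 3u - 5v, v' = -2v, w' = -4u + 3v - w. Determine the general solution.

u(t) = C_1e^(3t) + C_3e^(-2t), v(t) = C_3e^(-2t), w(t) = -C_1e^(3t) + C_2e^(-t) + C_3e^(-2t)

Coefficient matrix A = [[3, -5, 0], [0, -2, 0], [-4, 3, -1]].
det(A - λI) = 0 gives eigenvalues λ = 3, -1, -2.
For λ=3: eigenvector (1,0,-1).
For λ=-1: eigenvector (0,0,1).
For λ=-2: eigenvector (1,1,1).
General solution: C_1e^(3t)(1,0,-1) + C_2e^(-t)(0,0,1) + C_3e^(-2t)(1,1,1).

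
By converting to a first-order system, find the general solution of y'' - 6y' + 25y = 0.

y(t) = c_1e^(3t)cos(4t) + c_2e^(3t)sin(4t)

Let x_1 = y, x_2 = y'. Then x_1' = x_2 and x_2' = -25x_1 + 6x_2.
A = [[0,1],[-25,6]]; det(A-λI) = λ^2 - 6λ + 25.
Eigenvalues λ = 3 ± 4i.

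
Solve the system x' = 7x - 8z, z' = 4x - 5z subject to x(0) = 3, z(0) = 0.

x(t) = 6e^(3t) - 3e^(-t), z(t) = 3e^(3t) - 3e^(-t)

Coefficient matrix A = [[7, -8], [4, -5]].
Characteristic polynomial det(A - λI) = λ^2 - 2λ - 3 = 0.
Eigenvalues λ = 3, -1.
For λ=3: (A-λI) row 1 is [4, -8], so an eigenvector is (2, 1).
For λ=-1: (A-λI) row 1 is [8, -8], so an eigenvector is (-1, -1).
General solution: C_1e^(3t)(2,1) + C_2e^(-t)(-1,-1).
Applying x(0)=3, z(0)=0 gives C_1=3, C_2=3.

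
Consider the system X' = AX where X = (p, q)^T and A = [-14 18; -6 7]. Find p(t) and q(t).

p(t) = 3c_1e^(-2t) + 2c_2e^(-5t), q(t) = 2c_1e^(-2t) + c_2e^(-5t)

Coefficient matrix A = [[-14, 18], [-6, 7]].
Characteristic polynomial det(A - λI) = λ^2 + 7λ + 10 = 0.
Eigenvalues λ = -2, -5.
For λ=-2: (A-λI) row 1 is [-12, 18], so an eigenvector is (3, 2).
For λ=-5: (A-λI) row 1 is [-9, 18], so an eigenvector is (2, 1).
General solution: c_1e^(-2t)(3,2) + c_2e^(-5t)(2,1).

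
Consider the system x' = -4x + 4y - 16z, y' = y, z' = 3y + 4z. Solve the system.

x(t) = C_1e^(-4t) + 4C_2e^(t) - 2C_3e^(4t), y(t) = C_2e^(t), z(t) = -C_2e^(t) + C_3e^(4t)

Coefficient matrix A = [[-4, 4, -16], [0, 1, 0], [0, 3, 4]].
det(A - λI) = 0 gives eigenvalues λ = -4, 1, 4.
For λ=-4: eigenvector (1,0,0).
For λ=1: eigenvector (4,1,-1).
For λ=4: eigenvector (-2,0,1).
General solution: C_1e^(-4t)(1,0,0) + C_2e^(t)(4,1,-1) + C_3e^(4t)(-2,0,1).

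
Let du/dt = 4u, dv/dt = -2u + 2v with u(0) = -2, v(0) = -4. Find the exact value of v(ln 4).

A = [[4,0],[-2,2]]; eigenvalues λ = 4, 2.
Eigenvectors: (-1,1) for λ=4, (0,-1) for λ=2.
From the initial condition, c_1 = 2, c_2 = 6.
v(ln 4) = (2)(4^4)(1) + (6)(4^2)(-1) = 416.

416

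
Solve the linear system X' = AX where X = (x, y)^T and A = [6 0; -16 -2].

Coefficient matrix A = [[6, 0], [-16, -2]].
Characteristic polynomial det(A - λI) = λ^2 - 4λ - 12 = 0.
Eigenvalues λ = -2, 6.
For λ=-2: (A-λI) row 1 is [8, 0], so an eigenvector is (0, -1).
For λ=6: (A-λI) row 2 is [-16, -8], so an eigenvector is (1, -2).
General solution: K_1e^(-2t)(0,-1) + K_2e^(6t)(1,-2).

x(t) = K_2e^(6t), y(t) = -K_1e^(-2t) - 2K_2e^(6t)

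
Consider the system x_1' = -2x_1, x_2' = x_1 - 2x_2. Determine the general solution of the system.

x_1(t) = -K_2e^(-2t), x_2(t) = -K_1e^(-2t) - K_2te^(-2t) + 2K_2e^(-2t)

Coefficient matrix A = [[-2, 0], [1, -2]].
Characteristic polynomial det(A - λI) = λ^2 + 4λ + 4 = 0.
Single eigenvalue λ = -2 with algebraic multiplicity 2.
Eigenvector v = (0,-1); generalized eigenvector w with (A-λI)w=v is (-1,2).
General solution: e^(-2t)[K_1·v + K_2·(t·v + w)].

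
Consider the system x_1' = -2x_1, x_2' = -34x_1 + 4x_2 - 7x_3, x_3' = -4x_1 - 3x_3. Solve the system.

Coefficient matrix A = [[-2, 0, 0], [-34, 4, -7], [-4, 0, -3]].
det(A - λI) = 0 gives eigenvalues λ = -2, 4, -3.
For λ=-2: eigenvector (1,1,-4).
For λ=4: eigenvector (0,1,0).
For λ=-3: eigenvector (0,1,1).
General solution: c_1e^(-2t)(1,1,-4) + c_2e^(4t)(0,1,0) + c_3e^(-3t)(0,1,1).

x_1(t) = c_1e^(-2t), x_2(t) = c_1e^(-2t) + c_2e^(4t) + c_3e^(-3t), x_3(t) = -4c_1e^(-2t) + c_3e^(-3t)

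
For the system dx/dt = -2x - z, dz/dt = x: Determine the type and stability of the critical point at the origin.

stable improper node

A = [[-2,-1],[1,0]]; det(A-λI) = λ^2 + 2λ + 1.
repeated λ = -1 with a single eigenvector.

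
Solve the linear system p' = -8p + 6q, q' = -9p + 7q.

Coefficient matrix A = [[-8, 6], [-9, 7]].
Characteristic polynomial det(A - λI) = λ^2 + λ - 2 = 0.
Eigenvalues λ = 1, -2.
For λ=1: (A-λI) row 1 is [-9, 6], so an eigenvector is (-2, -3).
For λ=-2: (A-λI) row 1 is [-6, 6], so an eigenvector is (1, 1).
General solution: c_1e^(t)(-2,-3) + c_2e^(-2t)(1,1).

p(t) = -2c_1e^(t) + c_2e^(-2t), q(t) = -3c_1e^(t) + c_2e^(-2t)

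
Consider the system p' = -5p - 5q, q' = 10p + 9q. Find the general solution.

p(t) = C_1e^(2t)sin(t) + 2C_1e^(2t)cos(t) + 2C_2e^(2t)sin(t) - C_2e^(2t)cos(t), q(t) = -C_1e^(2t)sin(t) - 3C_1e^(2t)cos(t) - 3C_2e^(2t)sin(t) + C_2e^(2t)cos(t)

Coefficient matrix A = [[-5, -5], [10, 9]].
Characteristic polynomial det(A - λI) = λ^2 - 4λ + 5 = 0.
Eigenvalues λ = 2 ± i (complex conjugate pair).
For λ=2+i: an eigenvector is (2,-3) - i(1,-1) = (2 - i, -3 + i).
A real fundamental pair from Re and Im of e^((2+i)t)v: X_1 = e^(2t)(cos(t)·(2,-3) + sin(t)·(1,-1)), X_2 = e^(2t)(sin(t)·(2,-3) - cos(t)·(1,-1)).
General solution: C_1X_1 + C_2X_2.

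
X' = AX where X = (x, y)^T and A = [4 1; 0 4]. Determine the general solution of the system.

Coefficient matrix A = [[4, 1], [0, 4]].
Characteristic polynomial det(A - λI) = λ^2 - 8λ + 16 = 0.
Single eigenvalue λ = 4 with algebraic multiplicity 2.
Eigenvector v = (-1,0); generalized eigenvector w with (A-λI)w=v is (-2,-1).
General solution: e^(4t)[K_1·v + K_2·(t·v + w)].

x(t) = -K_1e^(4t) - K_2te^(4t) - 2K_2e^(4t), y(t) = -K_2e^(4t)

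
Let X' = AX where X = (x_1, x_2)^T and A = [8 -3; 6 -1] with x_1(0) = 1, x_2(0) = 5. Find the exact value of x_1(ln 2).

-80

A = [[8,-3],[6,-1]]; eigenvalues λ = 2, 5.
Eigenvectors: (1,2) for λ=2, (1,1) for λ=5.
From the initial condition, c_1 = 4, c_2 = -3.
x_1(ln 2) = (4)(2^2)(1) + (-3)(2^5)(1) = -80.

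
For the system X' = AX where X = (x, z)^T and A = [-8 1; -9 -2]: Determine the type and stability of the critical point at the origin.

stable improper node

A = [[-8,1],[-9,-2]]; det(A-λI) = λ^2 + 10λ + 25.
repeated λ = -5 with a single eigenvector.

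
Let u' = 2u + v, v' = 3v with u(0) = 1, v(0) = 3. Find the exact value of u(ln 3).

A = [[2,1],[0,3]]; eigenvalues λ = 3, 2.
Eigenvectors: (-1,-1) for λ=3, (1,0) for λ=2.
From the initial condition, c_1 = -3, c_2 = -2.
u(ln 3) = (-3)(3^3)(-1) + (-2)(3^2)(1) = 63.

63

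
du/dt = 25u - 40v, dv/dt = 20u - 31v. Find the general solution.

u(t) = 3c_1e^(-3t)sin(4t) - c_1e^(-3t)cos(4t) - c_2e^(-3t)sin(4t) - 3c_2e^(-3t)cos(4t), v(t) = 2c_1e^(-3t)sin(4t) - c_1e^(-3t)cos(4t) - c_2e^(-3t)sin(4t) - 2c_2e^(-3t)cos(4t)

Coefficient matrix A = [[25, -40], [20, -31]].
Characteristic polynomial det(A - λI) = λ^2 + 6λ + 25 = 0.
Eigenvalues λ = -3 ± 4i (complex conjugate pair).
For λ=-3+4i: an eigenvector is (-1,-1) - i(3,2) = (-1 - 3i, -1 - 2i).
A real fundamental pair from Re and Im of e^((-3+4i)t)v: X_1 = e^(-3t)(cos(4t)·(-1,-1) + sin(4t)·(3,2)), X_2 = e^(-3t)(sin(4t)·(-1,-1) - cos(4t)·(3,2)).
General solution: c_1X_1 + c_2X_2.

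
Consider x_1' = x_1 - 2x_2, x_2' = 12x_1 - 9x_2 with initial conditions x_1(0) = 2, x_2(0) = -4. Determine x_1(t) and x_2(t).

Coefficient matrix A = [[1, -2], [12, -9]].
Characteristic polynomial det(A - λI) = λ^2 + 8λ + 15 = 0.
Eigenvalues λ = -5, -3.
For λ=-5: (A-λI) row 1 is [6, -2], so an eigenvector is (-1, -3).
For λ=-3: (A-λI) row 1 is [4, -2], so an eigenvector is (-1, -2).
General solution: c_1e^(-5t)(-1,-3) + c_2e^(-3t)(-1,-2).
Applying x_1(0)=2, x_2(0)=-4 gives c_1=8, c_2=-10.

x_1(t) = 10e^(-3t) - 8e^(-5t), x_2(t) = 20e^(-3t) - 24e^(-5t)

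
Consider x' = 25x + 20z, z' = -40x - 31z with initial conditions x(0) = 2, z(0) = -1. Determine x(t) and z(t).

Coefficient matrix A = [[25, 20], [-40, -31]].
Characteristic polynomial det(A - λI) = λ^2 + 6λ + 25 = 0.
Eigenvalues λ = -3 ± 4i (complex conjugate pair).
For λ=-3+4i: an eigenvector is (-2,3) - i(1,-1) = (-2 - i, 3 + i).
A real fundamental pair from Re and Im of e^((-3+4i)t)v: X_1 = e^(-3t)(cos(4t)·(-2,3) + sin(4t)·(1,-1)), X_2 = e^(-3t)(sin(4t)·(-2,3) - cos(4t)·(1,-1)).
General solution: C_1X_1 + C_2X_2.
Applying x(0)=2, z(0)=-1 gives C_1=1, C_2=-4.

x(t) = 9e^(-3t)sin(4t) + 2e^(-3t)cos(4t), z(t) = -13e^(-3t)sin(4t) - e^(-3t)cos(4t)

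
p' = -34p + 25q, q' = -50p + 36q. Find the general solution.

p(t) = 2c_1e^(t)sin(5t) - c_1e^(t)cos(5t) - c_2e^(t)sin(5t) - 2c_2e^(t)cos(5t), q(t) = 3c_1e^(t)sin(5t) - c_1e^(t)cos(5t) - c_2e^(t)sin(5t) - 3c_2e^(t)cos(5t)

Coefficient matrix A = [[-34, 25], [-50, 36]].
Characteristic polynomial det(A - λI) = λ^2 - 2λ + 26 = 0.
Eigenvalues λ = 1 ± 5i (complex conjugate pair).
For λ=1+5i: an eigenvector is (-1,-1) - i(2,3) = (-1 - 2i, -1 - 3i).
A real fundamental pair from Re and Im of e^((1+5i)t)v: X_1 = e^(t)(cos(5t)·(-1,-1) + sin(5t)·(2,3)), X_2 = e^(t)(sin(5t)·(-1,-1) - cos(5t)·(2,3)).
General solution: c_1X_1 + c_2X_2.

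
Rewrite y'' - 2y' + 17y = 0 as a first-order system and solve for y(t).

y(t) = K_1e^(t)cos(4t) + K_2e^(t)sin(4t)

Let x_1 = y, x_2 = y'. Then x_1' = x_2 and x_2' = -17x_1 + 2x_2.
A = [[0,1],[-17,2]]; det(A-λI) = λ^2 - 2λ + 17.
Eigenvalues λ = 1 ± 4i.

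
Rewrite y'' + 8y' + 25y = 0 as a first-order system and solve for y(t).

y(t) = C_1e^(-4t)cos(3t) + C_2e^(-4t)sin(3t)

Let x_1 = y, x_2 = y'. Then x_1' = x_2 and x_2' = -25x_1 - 8x_2.
A = [[0,1],[-25,-8]]; det(A-λI) = λ^2 + 8λ + 25.
Eigenvalues λ = -4 ± 3i.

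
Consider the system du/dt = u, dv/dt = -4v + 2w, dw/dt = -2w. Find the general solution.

Coefficient matrix A = [[1, 0, 0], [0, -4, 2], [0, 0, -2]].
det(A - λI) = 0 gives eigenvalues λ = 1, -2, -4.
For λ=1: eigenvector (1,0,0).
For λ=-2: eigenvector (0,1,1).
For λ=-4: eigenvector (0,-1,0).
General solution: C_1e^(t)(1,0,0) + C_2e^(-2t)(0,1,1) + C_3e^(-4t)(0,-1,0).

u(t) = C_1e^(t), v(t) = C_2e^(-2t) - C_3e^(-4t), w(t) = C_2e^(-2t)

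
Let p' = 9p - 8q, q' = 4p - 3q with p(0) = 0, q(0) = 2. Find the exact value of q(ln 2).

A = [[9,-8],[4,-3]]; eigenvalues λ = 5, 1.
Eigenvectors: (2,1) for λ=5, (-1,-1) for λ=1.
From the initial condition, c_1 = -2, c_2 = -4.
q(ln 2) = (-2)(2^5)(1) + (-4)(2^1)(-1) = -56.

-56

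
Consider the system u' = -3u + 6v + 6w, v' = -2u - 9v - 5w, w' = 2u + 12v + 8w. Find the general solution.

Coefficient matrix A = [[-3, 6, 6], [-2, -9, -5], [2, 12, 8]].
det(A - λI) = 0 gives eigenvalues λ = -4, 3, -3.
For λ=-4: eigenvector (0,-1,1).
For λ=3: eigenvector (1,-1,2).
For λ=-3: eigenvector (1,-2,2).
General solution: c_1e^(-4t)(0,-1,1) + c_2e^(3t)(1,-1,2) + c_3e^(-3t)(1,-2,2).

u(t) = c_2e^(3t) + c_3e^(-3t), v(t) = -c_1e^(-4t) - c_2e^(3t) - 2c_3e^(-3t), w(t) = c_1e^(-4t) + 2c_2e^(3t) + 2c_3e^(-3t)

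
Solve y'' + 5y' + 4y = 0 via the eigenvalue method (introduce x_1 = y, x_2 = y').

y(t) = K_1e^(-4t) + K_2e^(-t)

Let x_1 = y, x_2 = y'. Then x_1' = x_2 and x_2' = -4x_1 - 5x_2.
A = [[0,1],[-4,-5]]; det(A-λI) = λ^2 + 5λ + 4.
Eigenvalues λ = -4, -1 with eigenvectors (1,-4), (1,-1).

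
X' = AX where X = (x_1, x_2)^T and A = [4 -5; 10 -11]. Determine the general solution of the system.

Coefficient matrix A = [[4, -5], [10, -11]].
Characteristic polynomial det(A - λI) = λ^2 + 7λ + 6 = 0.
Eigenvalues λ = -6, -1.
For λ=-6: (A-λI) row 1 is [10, -5], so an eigenvector is (1, 2).
For λ=-1: (A-λI) row 1 is [5, -5], so an eigenvector is (1, 1).
General solution: c_1e^(-6t)(1,2) + c_2e^(-t)(1,1).

x_1(t) = c_1e^(-6t) + c_2e^(-t), x_2(t) = 2c_1e^(-6t) + c_2e^(-t)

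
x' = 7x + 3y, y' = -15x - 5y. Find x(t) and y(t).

x(t) = K_1e^(t)cos(3t) + K_2e^(t)sin(3t), y(t) = -K_1e^(t)sin(3t) - 2K_1e^(t)cos(3t) - 2K_2e^(t)sin(3t) + K_2e^(t)cos(3t)

Coefficient matrix A = [[7, 3], [-15, -5]].
Characteristic polynomial det(A - λI) = λ^2 - 2λ + 10 = 0.
Eigenvalues λ = 1 ± 3i (complex conjugate pair).
For λ=1+3i: an eigenvector is (1,-2) - i(0,-1) = (1, -2 + i).
A real fundamental pair from Re and Im of e^((1+3i)t)v: X_1 = e^(t)(cos(3t)·(1,-2) + sin(3t)·(0,-1)), X_2 = e^(t)(sin(3t)·(1,-2) - cos(3t)·(0,-1)).
General solution: K_1X_1 + K_2X_2.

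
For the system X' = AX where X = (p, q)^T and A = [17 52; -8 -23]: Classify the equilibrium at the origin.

A = [[17,52],[-8,-23]]; det(A-λI) = λ^2 + 6λ + 25.
λ = -3 ± 4i: negative real part.

stable spiral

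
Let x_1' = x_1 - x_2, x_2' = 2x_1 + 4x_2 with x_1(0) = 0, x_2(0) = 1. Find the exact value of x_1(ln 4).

A = [[1,-1],[2,4]]; eigenvalues λ = 3, 2.
Eigenvectors: (1,-2) for λ=3, (1,-1) for λ=2.
From the initial condition, c_1 = -1, c_2 = 1.
x_1(ln 4) = (-1)(4^3)(1) + (1)(4^2)(1) = -48.

-48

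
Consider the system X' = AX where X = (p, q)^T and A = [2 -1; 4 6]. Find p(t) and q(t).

p(t) = K_1e^(4t) + K_2te^(4t) + K_2e^(4t), q(t) = -2K_1e^(4t) - 2K_2te^(4t) - 3K_2e^(4t)

Coefficient matrix A = [[2, -1], [4, 6]].
Characteristic polynomial det(A - λI) = λ^2 - 8λ + 16 = 0.
Single eigenvalue λ = 4 with algebraic multiplicity 2.
Eigenvector v = (1,-2); generalized eigenvector w with (A-λI)w=v is (1,-3).
General solution: e^(4t)[K_1·v + K_2·(t·v + w)].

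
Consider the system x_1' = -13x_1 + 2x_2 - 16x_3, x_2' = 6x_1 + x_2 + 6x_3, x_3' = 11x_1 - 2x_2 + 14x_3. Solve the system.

Coefficient matrix A = [[-13, 2, -16], [6, 1, 6], [11, -2, 14]].
det(A - λI) = 0 gives eigenvalues λ = 3, -2, 1.
For λ=3: eigenvector (1,0,-1).
For λ=-2: eigenvector (4,-2,-3).
For λ=1: eigenvector (-1,1,1).
General solution: c_1e^(3t)(1,0,-1) + c_2e^(-2t)(4,-2,-3) + c_3e^(t)(-1,1,1).

x_1(t) = c_1e^(3t) + 4c_2e^(-2t) - c_3e^(t), x_2(t) = -2c_2e^(-2t) + c_3e^(t), x_3(t) = -c_1e^(3t) - 3c_2e^(-2t) + c_3e^(t)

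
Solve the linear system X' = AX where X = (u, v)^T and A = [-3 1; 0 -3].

Coefficient matrix A = [[-3, 1], [0, -3]].
Characteristic polynomial det(A - λI) = λ^2 + 6λ + 9 = 0.
Single eigenvalue λ = -3 with algebraic multiplicity 2.
Eigenvector v = (-1,0); generalized eigenvector w with (A-λI)w=v is (3,-1).
General solution: e^(-3t)[K_1·v + K_2·(t·v + w)].

u(t) = -K_1e^(-3t) - K_2te^(-3t) + 3K_2e^(-3t), v(t) = -K_2e^(-3t)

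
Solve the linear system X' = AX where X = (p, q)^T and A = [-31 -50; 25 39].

Coefficient matrix A = [[-31, -50], [25, 39]].
Characteristic polynomial det(A - λI) = λ^2 - 8λ + 41 = 0.
Eigenvalues λ = 4 ± 5i (complex conjugate pair).
For λ=4+5i: an eigenvector is (-1,1) - i(-3,2) = (-1 + 3i, 1 - 2i).
A real fundamental pair from Re and Im of e^((4+5i)t)v: X_1 = e^(4t)(cos(5t)·(-1,1) + sin(5t)·(-3,2)), X_2 = e^(4t)(sin(5t)·(-1,1) - cos(5t)·(-3,2)).
General solution: K_1X_1 + K_2X_2.

p(t) = -3K_1e^(4t)sin(5t) - K_1e^(4t)cos(5t) - K_2e^(4t)sin(5t) + 3K_2e^(4t)cos(5t), q(t) = 2K_1e^(4t)sin(5t) + K_1e^(4t)cos(5t) + K_2e^(4t)sin(5t) - 2K_2e^(4t)cos(5t)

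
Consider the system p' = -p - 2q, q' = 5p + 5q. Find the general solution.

p(t) = -K_1e^(2t)sin(t) + K_1e^(2t)cos(t) + K_2e^(2t)sin(t) + K_2e^(2t)cos(t), q(t) = 2K_1e^(2t)sin(t) - K_1e^(2t)cos(t) - K_2e^(2t)sin(t) - 2K_2e^(2t)cos(t)

Coefficient matrix A = [[-1, -2], [5, 5]].
Characteristic polynomial det(A - λI) = λ^2 - 4λ + 5 = 0.
Eigenvalues λ = 2 ± i (complex conjugate pair).
For λ=2+i: an eigenvector is (1,-1) - i(-1,2) = (1 + i, -1 - 2i).
A real fundamental pair from Re and Im of e^((2+i)t)v: X_1 = e^(2t)(cos(t)·(1,-1) + sin(t)·(-1,2)), X_2 = e^(2t)(sin(t)·(1,-1) - cos(t)·(-1,2)).
General solution: K_1X_1 + K_2X_2.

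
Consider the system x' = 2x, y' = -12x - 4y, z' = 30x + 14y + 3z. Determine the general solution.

Coefficient matrix A = [[2, 0, 0], [-12, -4, 0], [30, 14, 3]].
det(A - λI) = 0 gives eigenvalues λ = 2, -4, 3.
For λ=2: eigenvector (1,-2,-2).
For λ=-4: eigenvector (0,1,-2).
For λ=3: eigenvector (0,0,1).
General solution: K_1e^(2t)(1,-2,-2) + K_2e^(-4t)(0,1,-2) + K_3e^(3t)(0,0,1).

x(t) = K_1e^(2t), y(t) = -2K_1e^(2t) + K_2e^(-4t), z(t) = -2K_1e^(2t) - 2K_2e^(-4t) + K_3e^(3t)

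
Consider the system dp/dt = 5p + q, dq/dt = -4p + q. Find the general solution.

p(t) = K_1e^(3t) + K_2te^(3t), q(t) = -2K_1e^(3t) - 2K_2te^(3t) + K_2e^(3t)

Coefficient matrix A = [[5, 1], [-4, 1]].
Characteristic polynomial det(A - λI) = λ^2 - 6λ + 9 = 0.
Single eigenvalue λ = 3 with algebraic multiplicity 2.
Eigenvector v = (1,-2); generalized eigenvector w with (A-λI)w=v is (0,1).
General solution: e^(3t)[K_1·v + K_2·(t·v + w)].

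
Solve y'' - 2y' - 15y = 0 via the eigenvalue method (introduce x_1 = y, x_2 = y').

Let x_1 = y, x_2 = y'. Then x_1' = x_2 and x_2' = 15x_1 + 2x_2.
A = [[0,1],[15,2]]; det(A-λI) = λ^2 - 2λ - 15.
Eigenvalues λ = 5, -3 with eigenvectors (1,5), (1,-3).

y(t) = C_1e^(5t) + C_2e^(-3t)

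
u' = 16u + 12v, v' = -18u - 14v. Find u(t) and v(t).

Coefficient matrix A = [[16, 12], [-18, -14]].
Characteristic polynomial det(A - λI) = λ^2 - 2λ - 8 = 0.
Eigenvalues λ = -2, 4.
For λ=-2: (A-λI) row 1 is [18, 12], so an eigenvector is (-2, 3).
For λ=4: (A-λI) row 1 is [12, 12], so an eigenvector is (-1, 1).
General solution: c_1e^(-2t)(-2,3) + c_2e^(4t)(-1,1).

u(t) = -2c_1e^(-2t) - c_2e^(4t), v(t) = 3c_1e^(-2t) + c_2e^(4t)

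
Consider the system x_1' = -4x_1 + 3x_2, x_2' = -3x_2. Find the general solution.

x_1(t) = -C_1e^(-4t) - 3C_2e^(-3t), x_2(t) = -C_2e^(-3t)

Coefficient matrix A = [[-4, 3], [0, -3]].
Characteristic polynomial det(A - λI) = λ^2 + 7λ + 12 = 0.
Eigenvalues λ = -4, -3.
For λ=-4: (A-λI) row 1 is [0, 3], so an eigenvector is (-1, 0).
For λ=-3: (A-λI) row 1 is [-1, 3], so an eigenvector is (-3, -1).
General solution: C_1e^(-4t)(-1,0) + C_2e^(-3t)(-3,-1).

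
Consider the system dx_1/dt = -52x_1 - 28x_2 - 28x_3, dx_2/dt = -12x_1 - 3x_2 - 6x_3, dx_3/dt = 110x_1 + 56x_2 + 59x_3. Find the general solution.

Coefficient matrix A = [[-52, -28, -28], [-12, -3, -6], [110, 56, 59]].
det(A - λI) = 0 gives eigenvalues λ = 4, 3, -3.
For λ=4: eigenvector (1,0,-2).
For λ=3: eigenvector (0,1,-1).
For λ=-3: eigenvector (4,1,-8).
General solution: K_1e^(4t)(1,0,-2) + K_2e^(3t)(0,1,-1) + K_3e^(-3t)(4,1,-8).

x_1(t) = K_1e^(4t) + 4K_3e^(-3t), x_2(t) = K_2e^(3t) + K_3e^(-3t), x_3(t) = -2K_1e^(4t) - K_2e^(3t) - 8K_3e^(-3t)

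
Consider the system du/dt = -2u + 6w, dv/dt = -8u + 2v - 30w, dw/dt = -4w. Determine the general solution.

u(t) = K_1e^(-2t) - 3K_2e^(-4t), v(t) = 2K_1e^(-2t) + K_2e^(-4t) + K_3e^(2t), w(t) = K_2e^(-4t)

Coefficient matrix A = [[-2, 0, 6], [-8, 2, -30], [0, 0, -4]].
det(A - λI) = 0 gives eigenvalues λ = -2, -4, 2.
For λ=-2: eigenvector (1,2,0).
For λ=-4: eigenvector (-3,1,1).
For λ=2: eigenvector (0,1,0).
General solution: K_1e^(-2t)(1,2,0) + K_2e^(-4t)(-3,1,1) + K_3e^(2t)(0,1,0).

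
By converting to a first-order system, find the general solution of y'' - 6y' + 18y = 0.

Let x_1 = y, x_2 = y'. Then x_1' = x_2 and x_2' = -18x_1 + 6x_2.
A = [[0,1],[-18,6]]; det(A-λI) = λ^2 - 6λ + 18.
Eigenvalues λ = 3 ± 3i.

y(t) = c_1e^(3t)cos(3t) + c_2e^(3t)sin(3t)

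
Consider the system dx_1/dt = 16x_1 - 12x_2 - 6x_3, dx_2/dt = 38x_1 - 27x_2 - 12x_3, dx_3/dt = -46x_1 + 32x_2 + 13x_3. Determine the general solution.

x_1(t) = -2C_1e^(t) - C_3e^(4t), x_2(t) = -4C_1e^(t) + C_2e^(-3t) - 2C_3e^(4t), x_3(t) = 3C_1e^(t) - 2C_2e^(-3t) + 2C_3e^(4t)

Coefficient matrix A = [[16, -12, -6], [38, -27, -12], [-46, 32, 13]].
det(A - λI) = 0 gives eigenvalues λ = 1, -3, 4.
For λ=1: eigenvector (-2,-4,3).
For λ=-3: eigenvector (0,1,-2).
For λ=4: eigenvector (-1,-2,2).
General solution: C_1e^(t)(-2,-4,3) + C_2e^(-3t)(0,1,-2) + C_3e^(4t)(-1,-2,2).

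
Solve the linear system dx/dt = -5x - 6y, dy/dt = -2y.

Coefficient matrix A = [[-5, -6], [0, -2]].
Characteristic polynomial det(A - λI) = λ^2 + 7λ + 10 = 0.
Eigenvalues λ = -2, -5.
For λ=-2: (A-λI) row 1 is [-3, -6], so an eigenvector is (-2, 1).
For λ=-5: (A-λI) row 1 is [0, -6], so an eigenvector is (1, 0).
General solution: K_1e^(-2t)(-2,1) + K_2e^(-5t)(1,0).

x(t) = -2K_1e^(-2t) + K_2e^(-5t), y(t) = K_1e^(-2t)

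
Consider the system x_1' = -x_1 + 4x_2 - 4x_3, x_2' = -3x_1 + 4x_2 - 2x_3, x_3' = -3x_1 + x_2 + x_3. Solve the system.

Coefficient matrix A = [[-1, 4, -4], [-3, 4, -2], [-3, 1, 1]].
det(A - λI) = 0 gives eigenvalues λ = 3, -1, 2.
For λ=3: eigenvector (1,-1,-2).
For λ=-1: eigenvector (1,1,1).
For λ=2: eigenvector (0,1,1).
General solution: K_1e^(3t)(1,-1,-2) + K_2e^(-t)(1,1,1) + K_3e^(2t)(0,1,1).

x_1(t) = K_1e^(3t) + K_2e^(-t), x_2(t) = -K_1e^(3t) + K_2e^(-t) + K_3e^(2t), x_3(t) = -2K_1e^(3t) + K_2e^(-t) + K_3e^(2t)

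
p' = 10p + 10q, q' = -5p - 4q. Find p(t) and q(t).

p(t) = 3C_1e^(3t)sin(t) - C_1e^(3t)cos(t) - C_2e^(3t)sin(t) - 3C_2e^(3t)cos(t), q(t) = -2C_1e^(3t)sin(t) + C_1e^(3t)cos(t) + C_2e^(3t)sin(t) + 2C_2e^(3t)cos(t)

Coefficient matrix A = [[10, 10], [-5, -4]].
Characteristic polynomial det(A - λI) = λ^2 - 6λ + 10 = 0.
Eigenvalues λ = 3 ± i (complex conjugate pair).
For λ=3+i: an eigenvector is (-1,1) - i(3,-2) = (-1 - 3i, 1 + 2i).
A real fundamental pair from Re and Im of e^((3+i)t)v: X_1 = e^(3t)(cos(t)·(-1,1) + sin(t)·(3,-2)), X_2 = e^(3t)(sin(t)·(-1,1) - cos(t)·(3,-2)).
General solution: C_1X_1 + C_2X_2.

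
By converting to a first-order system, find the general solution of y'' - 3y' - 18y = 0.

Let x_1 = y, x_2 = y'. Then x_1' = x_2 and x_2' = 18x_1 + 3x_2.
A = [[0,1],[18,3]]; det(A-λI) = λ^2 - 3λ - 18.
Eigenvalues λ = -3, 6 with eigenvectors (1,-3), (1,6).

y(t) = C_1e^(-3t) + C_2e^(6t)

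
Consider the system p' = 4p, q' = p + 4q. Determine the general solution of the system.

p(t) = c_2e^(4t), q(t) = c_1e^(4t) + c_2te^(4t) - 3c_2e^(4t)

Coefficient matrix A = [[4, 0], [1, 4]].
Characteristic polynomial det(A - λI) = λ^2 - 8λ + 16 = 0.
Single eigenvalue λ = 4 with algebraic multiplicity 2.
Eigenvector v = (0,1); generalized eigenvector w with (A-λI)w=v is (1,-3).
General solution: e^(4t)[c_1·v + c_2·(t·v + w)].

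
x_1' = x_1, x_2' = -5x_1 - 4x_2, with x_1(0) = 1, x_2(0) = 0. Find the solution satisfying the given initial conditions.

Coefficient matrix A = [[1, 0], [-5, -4]].
Characteristic polynomial det(A - λI) = λ^2 + 3λ - 4 = 0.
Eigenvalues λ = 1, -4.
For λ=1: (A-λI) row 2 is [-5, -5], so an eigenvector is (-1, 1).
For λ=-4: (A-λI) row 1 is [5, 0], so an eigenvector is (0, -1).
General solution: K_1e^(t)(-1,1) + K_2e^(-4t)(0,-1).
Applying x_1(0)=1, x_2(0)=0 gives K_1=-1, K_2=-1.

x_1(t) = e^(t), x_2(t) = -e^(t) + e^(-4t)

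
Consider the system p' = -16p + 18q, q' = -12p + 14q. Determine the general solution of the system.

Coefficient matrix A = [[-16, 18], [-12, 14]].
Characteristic polynomial det(A - λI) = λ^2 + 2λ - 8 = 0.
Eigenvalues λ = 2, -4.
For λ=2: (A-λI) row 1 is [-18, 18], so an eigenvector is (1, 1).
For λ=-4: (A-λI) row 1 is [-12, 18], so an eigenvector is (-3, -2).
General solution: C_1e^(2t)(1,1) + C_2e^(-4t)(-3,-2).

p(t) = C_1e^(2t) - 3C_2e^(-4t), q(t) = C_1e^(2t) - 2C_2e^(-4t)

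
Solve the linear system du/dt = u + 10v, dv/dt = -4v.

u(t) = 2C_1e^(-4t) + C_2e^(t), v(t) = -C_1e^(-4t)

Coefficient matrix A = [[1, 10], [0, -4]].
Characteristic polynomial det(A - λI) = λ^2 + 3λ - 4 = 0.
Eigenvalues λ = -4, 1.
For λ=-4: (A-λI) row 1 is [5, 10], so an eigenvector is (2, -1).
For λ=1: (A-λI) row 1 is [0, 10], so an eigenvector is (1, 0).
General solution: C_1e^(-4t)(2,-1) + C_2e^(t)(1,0).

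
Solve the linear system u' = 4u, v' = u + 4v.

u(t) = C_2e^(4t), v(t) = C_1e^(4t) + C_2te^(4t) - 3C_2e^(4t)

Coefficient matrix A = [[4, 0], [1, 4]].
Characteristic polynomial det(A - λI) = λ^2 - 8λ + 16 = 0.
Single eigenvalue λ = 4 with algebraic multiplicity 2.
Eigenvector v = (0,1); generalized eigenvector w with (A-λI)w=v is (1,-3).
General solution: e^(4t)[C_1·v + C_2·(t·v + w)].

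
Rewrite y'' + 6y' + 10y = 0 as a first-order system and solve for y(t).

Let x_1 = y, x_2 = y'. Then x_1' = x_2 and x_2' = -10x_1 - 6x_2.
A = [[0,1],[-10,-6]]; det(A-λI) = λ^2 + 6λ + 10.
Eigenvalues λ = -3 ± i.

y(t) = c_1e^(-3t)cos(t) + c_2e^(-3t)sin(t)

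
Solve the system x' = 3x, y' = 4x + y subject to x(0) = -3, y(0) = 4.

x(t) = -3e^(3t), y(t) = -6e^(3t) + 10e^(t)

Coefficient matrix A = [[3, 0], [4, 1]].
Characteristic polynomial det(A - λI) = λ^2 - 4λ + 3 = 0.
Eigenvalues λ = 1, 3.
For λ=1: (A-λI) row 1 is [2, 0], so an eigenvector is (0, 1).
For λ=3: (A-λI) row 2 is [4, -2], so an eigenvector is (1, 2).
General solution: K_1e^(t)(0,1) + K_2e^(3t)(1,2).
Applying x(0)=-3, y(0)=4 gives K_1=10, K_2=-3.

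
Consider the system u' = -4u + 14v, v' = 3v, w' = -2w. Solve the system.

Coefficient matrix A = [[-4, 14, 0], [0, 3, 0], [0, 0, -2]].
det(A - λI) = 0 gives eigenvalues λ = -4, 3, -2.
For λ=-4: eigenvector (1,0,0).
For λ=3: eigenvector (2,1,0).
For λ=-2: eigenvector (0,0,1).
General solution: c_1e^(-4t)(1,0,0) + c_2e^(3t)(2,1,0) + c_3e^(-2t)(0,0,1).

u(t) = c_1e^(-4t) + 2c_2e^(3t), v(t) = c_2e^(3t), w(t) = c_3e^(-2t)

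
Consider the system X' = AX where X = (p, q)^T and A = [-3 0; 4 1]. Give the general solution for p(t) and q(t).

p(t) = c_2e^(-3t), q(t) = -c_1e^(t) - c_2e^(-3t)

Coefficient matrix A = [[-3, 0], [4, 1]].
Characteristic polynomial det(A - λI) = λ^2 + 2λ - 3 = 0.
Eigenvalues λ = 1, -3.
For λ=1: (A-λI) row 1 is [-4, 0], so an eigenvector is (0, -1).
For λ=-3: (A-λI) row 2 is [4, 4], so an eigenvector is (1, -1).
General solution: c_1e^(t)(0,-1) + c_2e^(-3t)(1,-1).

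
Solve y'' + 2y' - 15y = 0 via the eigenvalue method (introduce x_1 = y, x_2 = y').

y(t) = K_1e^(3t) + K_2e^(-5t)

Let x_1 = y, x_2 = y'. Then x_1' = x_2 and x_2' = 15x_1 - 2x_2.
A = [[0,1],[15,-2]]; det(A-λI) = λ^2 + 2λ - 15.
Eigenvalues λ = 3, -5 with eigenvectors (1,3), (1,-5).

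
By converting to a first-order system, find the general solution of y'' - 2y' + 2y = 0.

Let x_1 = y, x_2 = y'. Then x_1' = x_2 and x_2' = -2x_1 + 2x_2.
A = [[0,1],[-2,2]]; det(A-λI) = λ^2 - 2λ + 2.
Eigenvalues λ = 1 ± i.

y(t) = c_1e^(t)cos(t) + c_2e^(t)sin(t)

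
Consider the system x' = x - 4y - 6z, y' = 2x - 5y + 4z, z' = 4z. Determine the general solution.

Coefficient matrix A = [[1, -4, -6], [2, -5, 4], [0, 0, 4]].
det(A - λI) = 0 gives eigenvalues λ = -1, -3, 4.
For λ=-1: eigenvector (2,1,0).
For λ=-3: eigenvector (1,1,0).
For λ=4: eigenvector (-2,0,1).
General solution: c_1e^(-t)(2,1,0) + c_2e^(-3t)(1,1,0) + c_3e^(4t)(-2,0,1).

x(t) = 2c_1e^(-t) + c_2e^(-3t) - 2c_3e^(4t), y(t) = c_1e^(-t) + c_2e^(-3t), z(t) = c_3e^(4t)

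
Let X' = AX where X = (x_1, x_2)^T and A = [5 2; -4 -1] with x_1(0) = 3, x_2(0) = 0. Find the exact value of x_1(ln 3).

A = [[5,2],[-4,-1]]; eigenvalues λ = 1, 3.
Eigenvectors: (-1,2) for λ=1, (-1,1) for λ=3.
From the initial condition, c_1 = 3, c_2 = -6.
x_1(ln 3) = (3)(3^1)(-1) + (-6)(3^3)(-1) = 153.

153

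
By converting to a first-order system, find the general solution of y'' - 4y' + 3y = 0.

y(t) = K_1e^(t) + K_2e^(3t)

Let x_1 = y, x_2 = y'. Then x_1' = x_2 and x_2' = -3x_1 + 4x_2.
A = [[0,1],[-3,4]]; det(A-λI) = λ^2 - 4λ + 3.
Eigenvalues λ = 1, 3 with eigenvectors (1,1), (1,3).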